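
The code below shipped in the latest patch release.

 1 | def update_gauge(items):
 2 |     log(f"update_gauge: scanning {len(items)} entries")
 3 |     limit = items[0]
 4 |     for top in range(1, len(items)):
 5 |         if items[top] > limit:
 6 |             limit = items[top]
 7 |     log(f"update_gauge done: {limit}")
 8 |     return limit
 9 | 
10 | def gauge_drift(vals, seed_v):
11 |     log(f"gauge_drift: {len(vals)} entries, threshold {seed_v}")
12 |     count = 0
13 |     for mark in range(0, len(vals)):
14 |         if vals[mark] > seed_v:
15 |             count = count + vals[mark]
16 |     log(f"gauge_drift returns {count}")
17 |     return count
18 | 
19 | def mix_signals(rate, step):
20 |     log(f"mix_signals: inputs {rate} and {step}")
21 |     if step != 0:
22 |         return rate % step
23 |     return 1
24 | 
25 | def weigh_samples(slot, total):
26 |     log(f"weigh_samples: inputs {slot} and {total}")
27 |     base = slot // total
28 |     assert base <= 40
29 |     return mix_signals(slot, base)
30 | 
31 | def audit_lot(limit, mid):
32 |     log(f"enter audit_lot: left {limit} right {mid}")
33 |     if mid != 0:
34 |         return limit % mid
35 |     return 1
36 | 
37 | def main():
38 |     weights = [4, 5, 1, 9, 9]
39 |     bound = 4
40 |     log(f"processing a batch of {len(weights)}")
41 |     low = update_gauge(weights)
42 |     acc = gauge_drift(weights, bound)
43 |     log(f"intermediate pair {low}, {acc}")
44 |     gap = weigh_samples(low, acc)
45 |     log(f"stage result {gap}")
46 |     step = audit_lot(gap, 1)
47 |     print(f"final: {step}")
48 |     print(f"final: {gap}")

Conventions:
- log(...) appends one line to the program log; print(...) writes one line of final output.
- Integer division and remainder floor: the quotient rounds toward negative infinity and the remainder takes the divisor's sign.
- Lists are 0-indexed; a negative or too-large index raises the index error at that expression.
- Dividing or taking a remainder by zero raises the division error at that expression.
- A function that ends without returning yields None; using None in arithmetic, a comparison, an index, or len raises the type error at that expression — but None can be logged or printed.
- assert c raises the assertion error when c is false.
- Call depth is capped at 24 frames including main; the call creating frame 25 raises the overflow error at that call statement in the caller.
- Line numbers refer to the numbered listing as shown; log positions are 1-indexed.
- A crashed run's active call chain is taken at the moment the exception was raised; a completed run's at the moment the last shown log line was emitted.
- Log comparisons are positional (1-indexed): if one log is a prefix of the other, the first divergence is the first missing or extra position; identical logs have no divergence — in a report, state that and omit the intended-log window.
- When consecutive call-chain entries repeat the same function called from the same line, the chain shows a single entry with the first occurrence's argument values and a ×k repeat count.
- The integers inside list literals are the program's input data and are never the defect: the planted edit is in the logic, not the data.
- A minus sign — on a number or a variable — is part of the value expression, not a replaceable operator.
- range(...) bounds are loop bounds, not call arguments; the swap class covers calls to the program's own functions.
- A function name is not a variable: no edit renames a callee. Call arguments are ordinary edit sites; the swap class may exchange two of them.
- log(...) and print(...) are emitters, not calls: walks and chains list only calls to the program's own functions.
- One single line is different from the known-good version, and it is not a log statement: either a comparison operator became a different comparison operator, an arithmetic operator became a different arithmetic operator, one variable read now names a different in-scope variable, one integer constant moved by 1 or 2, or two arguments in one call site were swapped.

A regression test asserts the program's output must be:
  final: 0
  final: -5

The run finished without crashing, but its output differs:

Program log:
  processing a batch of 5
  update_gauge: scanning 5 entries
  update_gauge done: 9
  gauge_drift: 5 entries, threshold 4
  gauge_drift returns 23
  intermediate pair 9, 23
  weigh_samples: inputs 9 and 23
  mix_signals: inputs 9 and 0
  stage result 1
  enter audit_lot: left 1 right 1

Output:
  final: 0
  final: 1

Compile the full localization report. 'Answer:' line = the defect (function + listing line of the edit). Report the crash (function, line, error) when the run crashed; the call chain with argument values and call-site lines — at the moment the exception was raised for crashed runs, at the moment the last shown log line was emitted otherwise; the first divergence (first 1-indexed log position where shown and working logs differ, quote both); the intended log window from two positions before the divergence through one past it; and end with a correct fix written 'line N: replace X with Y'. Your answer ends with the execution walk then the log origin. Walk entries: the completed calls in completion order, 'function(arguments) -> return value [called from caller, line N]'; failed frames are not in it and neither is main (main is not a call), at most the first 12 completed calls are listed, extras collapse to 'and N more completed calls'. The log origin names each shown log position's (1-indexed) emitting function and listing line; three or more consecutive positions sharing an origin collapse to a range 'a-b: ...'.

Answer: the defect is in weigh_samples at line 27.
Key observation: At log position 8 the runs split — shown 'mix_signals: inputs 9 and 0', but the working version logs 'mix_signals: inputs 9 and -14'.
Call chain: main -> audit_lot(1, 1) (called at line 46).
First divergence: position 8 — the shown line 'mix_signals: inputs 9 and 0' should read 'mix_signals: inputs 9 and -14'.
Intended log window:
  6: intermediate pair 9, 23
  7: weigh_samples: inputs 9 and 23
  8: mix_signals: inputs 9 and -14
  9: stage result -5
Execution walk:
  update_gauge([4, 5, 1, 9, 9]) -> 9  [called from main, line 41]
  gauge_drift([4, 5, 1, 9, 9], 4) -> 23  [called from main, line 42]
  mix_signals(9, 0) -> 1  [called from weigh_samples, line 29]
  weigh_samples(9, 23) -> 1  [called from main, line 44]
  audit_lot(1, 1) -> 0  [called from main, line 46]
Origin of each log line:
  1: logged in main at line 40
  2: logged in update_gauge at line 2
  3: logged in update_gauge at line 7
  4: logged in gauge_drift at line 11
  5: logged in gauge_drift at line 16
  6: logged in main at line 43
  7: logged in weigh_samples at line 26
  8: logged in mix_signals at line 20
  9: logged in main at line 45
  10: logged in audit_lot at line 32
A correct fix: line 27: replace `//` with `-`.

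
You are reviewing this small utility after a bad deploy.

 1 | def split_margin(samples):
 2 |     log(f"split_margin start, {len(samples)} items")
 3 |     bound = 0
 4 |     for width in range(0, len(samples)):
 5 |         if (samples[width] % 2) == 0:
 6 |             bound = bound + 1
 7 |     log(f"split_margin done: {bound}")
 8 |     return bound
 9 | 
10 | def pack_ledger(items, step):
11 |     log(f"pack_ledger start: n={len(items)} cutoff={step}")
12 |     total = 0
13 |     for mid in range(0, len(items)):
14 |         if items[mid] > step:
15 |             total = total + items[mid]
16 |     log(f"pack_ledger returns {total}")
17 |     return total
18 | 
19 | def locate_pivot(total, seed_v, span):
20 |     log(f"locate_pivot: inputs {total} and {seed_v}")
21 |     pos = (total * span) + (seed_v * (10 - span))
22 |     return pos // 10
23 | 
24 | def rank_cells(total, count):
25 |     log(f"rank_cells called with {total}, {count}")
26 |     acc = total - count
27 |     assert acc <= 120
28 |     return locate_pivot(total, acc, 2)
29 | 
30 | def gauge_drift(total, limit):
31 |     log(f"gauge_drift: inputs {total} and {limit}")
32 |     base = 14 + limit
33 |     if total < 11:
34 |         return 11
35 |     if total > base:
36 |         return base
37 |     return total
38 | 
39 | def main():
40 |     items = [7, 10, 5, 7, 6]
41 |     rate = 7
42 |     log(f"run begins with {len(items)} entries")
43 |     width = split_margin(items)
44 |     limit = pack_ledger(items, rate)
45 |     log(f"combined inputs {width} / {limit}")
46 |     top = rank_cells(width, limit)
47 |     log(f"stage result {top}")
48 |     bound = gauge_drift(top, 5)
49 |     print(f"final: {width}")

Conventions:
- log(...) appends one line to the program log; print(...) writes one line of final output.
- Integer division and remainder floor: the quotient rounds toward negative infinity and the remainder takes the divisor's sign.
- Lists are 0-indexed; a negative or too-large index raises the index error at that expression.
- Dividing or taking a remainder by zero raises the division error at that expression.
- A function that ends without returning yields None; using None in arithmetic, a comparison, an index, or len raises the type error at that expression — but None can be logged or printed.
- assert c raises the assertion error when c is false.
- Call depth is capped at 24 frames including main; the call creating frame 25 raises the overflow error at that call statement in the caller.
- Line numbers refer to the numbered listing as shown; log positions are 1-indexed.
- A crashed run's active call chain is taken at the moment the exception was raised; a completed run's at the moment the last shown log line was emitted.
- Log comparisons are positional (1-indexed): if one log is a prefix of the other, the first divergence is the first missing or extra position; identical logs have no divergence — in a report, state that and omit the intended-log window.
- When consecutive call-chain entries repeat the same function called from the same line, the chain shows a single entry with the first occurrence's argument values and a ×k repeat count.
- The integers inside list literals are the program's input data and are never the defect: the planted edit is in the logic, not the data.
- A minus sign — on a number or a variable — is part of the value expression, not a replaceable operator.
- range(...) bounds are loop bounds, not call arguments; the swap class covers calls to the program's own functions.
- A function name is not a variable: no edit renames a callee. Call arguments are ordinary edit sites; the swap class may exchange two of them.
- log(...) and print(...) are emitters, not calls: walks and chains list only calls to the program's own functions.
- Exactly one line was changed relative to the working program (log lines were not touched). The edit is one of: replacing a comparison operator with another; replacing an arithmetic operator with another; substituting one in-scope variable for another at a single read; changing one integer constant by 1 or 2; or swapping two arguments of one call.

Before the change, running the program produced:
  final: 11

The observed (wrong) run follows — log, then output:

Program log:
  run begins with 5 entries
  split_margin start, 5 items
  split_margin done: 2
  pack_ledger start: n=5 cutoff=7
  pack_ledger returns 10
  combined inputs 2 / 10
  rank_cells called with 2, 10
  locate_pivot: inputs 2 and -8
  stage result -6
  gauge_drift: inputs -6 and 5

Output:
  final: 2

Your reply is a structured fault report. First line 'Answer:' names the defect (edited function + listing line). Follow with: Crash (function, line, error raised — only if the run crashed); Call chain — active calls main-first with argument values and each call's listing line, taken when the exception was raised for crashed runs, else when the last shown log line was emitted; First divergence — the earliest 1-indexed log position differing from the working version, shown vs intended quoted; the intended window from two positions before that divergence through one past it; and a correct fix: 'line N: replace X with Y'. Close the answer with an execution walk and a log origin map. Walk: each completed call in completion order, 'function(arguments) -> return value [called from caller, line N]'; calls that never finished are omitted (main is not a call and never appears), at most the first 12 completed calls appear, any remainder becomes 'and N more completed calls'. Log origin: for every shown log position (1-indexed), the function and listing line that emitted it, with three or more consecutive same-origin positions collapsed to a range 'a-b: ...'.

Answer: the defect is in main at line 49.
Core observation: The logs agree in full; only the final output differs.
Call chain: main -> gauge_drift(-6, 5) (called at line 48).
First divergence: none; the two logs match at every position.
Execution walk:
  split_margin([7, 10, 5, 7, 6]) -> 2  [called from main, line 43]
  pack_ledger([7, 10, 5, 7, 6], 7) -> 10  [called from main, line 44]
  locate_pivot(2, -8, 2) -> -6  [called from rank_cells, line 28]
  rank_cells(2, 10) -> -6  [called from main, line 46]
  gauge_drift(-6, 5) -> 11  [called from main, line 48]
Origin of each log line:
  1: logged in main at line 42
  2: logged in split_margin at line 2
  3: logged in split_margin at line 7
  4: logged in pack_ledger at line 11
  5: logged in pack_ledger at line 16
  6: logged in main at line 45
  7: logged in rank_cells at line 25
  8: logged in locate_pivot at line 20
  9: logged in main at line 47
  10: logged in gauge_drift at line 31
A correct fix: line 49: replace `width` with `bound`.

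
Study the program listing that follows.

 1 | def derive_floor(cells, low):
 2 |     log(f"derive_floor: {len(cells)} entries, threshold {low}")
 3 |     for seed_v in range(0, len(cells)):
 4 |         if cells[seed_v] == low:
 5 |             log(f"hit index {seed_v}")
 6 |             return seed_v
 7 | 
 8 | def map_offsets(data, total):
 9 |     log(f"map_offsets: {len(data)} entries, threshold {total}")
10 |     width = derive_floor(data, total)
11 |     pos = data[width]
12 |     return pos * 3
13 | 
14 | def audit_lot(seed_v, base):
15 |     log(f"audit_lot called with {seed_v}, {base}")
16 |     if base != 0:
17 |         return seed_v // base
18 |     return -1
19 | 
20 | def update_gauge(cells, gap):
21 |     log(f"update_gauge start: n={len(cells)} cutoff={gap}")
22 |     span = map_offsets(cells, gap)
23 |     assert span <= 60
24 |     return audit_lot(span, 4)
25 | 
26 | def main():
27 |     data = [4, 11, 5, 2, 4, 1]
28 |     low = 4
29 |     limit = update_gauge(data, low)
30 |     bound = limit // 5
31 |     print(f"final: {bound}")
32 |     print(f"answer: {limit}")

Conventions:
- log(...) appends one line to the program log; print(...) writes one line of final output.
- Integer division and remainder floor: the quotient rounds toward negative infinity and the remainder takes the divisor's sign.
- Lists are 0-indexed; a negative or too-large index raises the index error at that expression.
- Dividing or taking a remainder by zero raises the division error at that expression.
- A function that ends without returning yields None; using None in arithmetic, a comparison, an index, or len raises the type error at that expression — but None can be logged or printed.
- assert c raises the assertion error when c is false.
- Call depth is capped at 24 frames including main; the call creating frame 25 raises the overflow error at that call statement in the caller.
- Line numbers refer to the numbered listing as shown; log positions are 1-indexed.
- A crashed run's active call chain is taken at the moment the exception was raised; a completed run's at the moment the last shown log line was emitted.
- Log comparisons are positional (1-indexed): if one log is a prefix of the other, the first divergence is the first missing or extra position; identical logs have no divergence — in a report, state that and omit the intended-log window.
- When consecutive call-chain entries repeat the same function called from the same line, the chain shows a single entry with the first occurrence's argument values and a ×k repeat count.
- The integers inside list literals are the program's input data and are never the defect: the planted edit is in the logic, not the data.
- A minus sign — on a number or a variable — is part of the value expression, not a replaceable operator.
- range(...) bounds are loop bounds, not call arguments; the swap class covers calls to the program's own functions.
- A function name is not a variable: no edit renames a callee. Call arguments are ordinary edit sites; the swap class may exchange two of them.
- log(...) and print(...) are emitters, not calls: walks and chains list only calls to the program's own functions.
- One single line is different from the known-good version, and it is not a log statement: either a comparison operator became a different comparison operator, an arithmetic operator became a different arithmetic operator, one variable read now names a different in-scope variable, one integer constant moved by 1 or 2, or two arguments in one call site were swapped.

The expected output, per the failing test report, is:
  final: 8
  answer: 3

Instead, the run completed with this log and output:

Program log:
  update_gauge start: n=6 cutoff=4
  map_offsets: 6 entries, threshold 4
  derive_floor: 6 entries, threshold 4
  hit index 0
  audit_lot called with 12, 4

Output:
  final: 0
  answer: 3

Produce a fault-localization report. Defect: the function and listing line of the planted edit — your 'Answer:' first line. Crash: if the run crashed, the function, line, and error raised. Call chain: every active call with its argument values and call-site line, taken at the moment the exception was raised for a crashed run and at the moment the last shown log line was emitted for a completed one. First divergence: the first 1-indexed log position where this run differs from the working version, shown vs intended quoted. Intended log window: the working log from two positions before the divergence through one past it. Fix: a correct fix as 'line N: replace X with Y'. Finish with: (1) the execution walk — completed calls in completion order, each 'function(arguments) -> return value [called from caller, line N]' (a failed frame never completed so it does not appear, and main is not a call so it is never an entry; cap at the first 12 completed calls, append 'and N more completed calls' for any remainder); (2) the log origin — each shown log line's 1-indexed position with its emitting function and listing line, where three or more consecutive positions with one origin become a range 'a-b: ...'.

Answer: the defect is in main at line 30.
The tell: Nothing in the log betrays the bug — only the output does.
Call chain: main -> update_gauge([4, 11, 5, 2, 4, 1], 4) (called at line 29) -> audit_lot(12, 4) (called at line 24).
First divergence: none; the two logs match at every position.
Execution walk:
  derive_floor([4, 11, 5, 2, 4, 1], 4) -> 0  [called from map_offsets, line 10]
  map_offsets([4, 11, 5, 2, 4, 1], 4) -> 12  [called from update_gauge, line 22]
  audit_lot(12, 4) -> 3  [called from update_gauge, line 24]
  update_gauge([4, 11, 5, 2, 4, 1], 4) -> 3  [called from main, line 29]
Log origin:
  1: emitted by update_gauge (line 21)
  2: emitted by map_offsets (line 9)
  3: emitted by derive_floor (line 2)
  4: emitted by derive_floor (line 5)
  5: emitted by audit_lot (line 15)
A correct fix: line 30: replace `//` with `+`.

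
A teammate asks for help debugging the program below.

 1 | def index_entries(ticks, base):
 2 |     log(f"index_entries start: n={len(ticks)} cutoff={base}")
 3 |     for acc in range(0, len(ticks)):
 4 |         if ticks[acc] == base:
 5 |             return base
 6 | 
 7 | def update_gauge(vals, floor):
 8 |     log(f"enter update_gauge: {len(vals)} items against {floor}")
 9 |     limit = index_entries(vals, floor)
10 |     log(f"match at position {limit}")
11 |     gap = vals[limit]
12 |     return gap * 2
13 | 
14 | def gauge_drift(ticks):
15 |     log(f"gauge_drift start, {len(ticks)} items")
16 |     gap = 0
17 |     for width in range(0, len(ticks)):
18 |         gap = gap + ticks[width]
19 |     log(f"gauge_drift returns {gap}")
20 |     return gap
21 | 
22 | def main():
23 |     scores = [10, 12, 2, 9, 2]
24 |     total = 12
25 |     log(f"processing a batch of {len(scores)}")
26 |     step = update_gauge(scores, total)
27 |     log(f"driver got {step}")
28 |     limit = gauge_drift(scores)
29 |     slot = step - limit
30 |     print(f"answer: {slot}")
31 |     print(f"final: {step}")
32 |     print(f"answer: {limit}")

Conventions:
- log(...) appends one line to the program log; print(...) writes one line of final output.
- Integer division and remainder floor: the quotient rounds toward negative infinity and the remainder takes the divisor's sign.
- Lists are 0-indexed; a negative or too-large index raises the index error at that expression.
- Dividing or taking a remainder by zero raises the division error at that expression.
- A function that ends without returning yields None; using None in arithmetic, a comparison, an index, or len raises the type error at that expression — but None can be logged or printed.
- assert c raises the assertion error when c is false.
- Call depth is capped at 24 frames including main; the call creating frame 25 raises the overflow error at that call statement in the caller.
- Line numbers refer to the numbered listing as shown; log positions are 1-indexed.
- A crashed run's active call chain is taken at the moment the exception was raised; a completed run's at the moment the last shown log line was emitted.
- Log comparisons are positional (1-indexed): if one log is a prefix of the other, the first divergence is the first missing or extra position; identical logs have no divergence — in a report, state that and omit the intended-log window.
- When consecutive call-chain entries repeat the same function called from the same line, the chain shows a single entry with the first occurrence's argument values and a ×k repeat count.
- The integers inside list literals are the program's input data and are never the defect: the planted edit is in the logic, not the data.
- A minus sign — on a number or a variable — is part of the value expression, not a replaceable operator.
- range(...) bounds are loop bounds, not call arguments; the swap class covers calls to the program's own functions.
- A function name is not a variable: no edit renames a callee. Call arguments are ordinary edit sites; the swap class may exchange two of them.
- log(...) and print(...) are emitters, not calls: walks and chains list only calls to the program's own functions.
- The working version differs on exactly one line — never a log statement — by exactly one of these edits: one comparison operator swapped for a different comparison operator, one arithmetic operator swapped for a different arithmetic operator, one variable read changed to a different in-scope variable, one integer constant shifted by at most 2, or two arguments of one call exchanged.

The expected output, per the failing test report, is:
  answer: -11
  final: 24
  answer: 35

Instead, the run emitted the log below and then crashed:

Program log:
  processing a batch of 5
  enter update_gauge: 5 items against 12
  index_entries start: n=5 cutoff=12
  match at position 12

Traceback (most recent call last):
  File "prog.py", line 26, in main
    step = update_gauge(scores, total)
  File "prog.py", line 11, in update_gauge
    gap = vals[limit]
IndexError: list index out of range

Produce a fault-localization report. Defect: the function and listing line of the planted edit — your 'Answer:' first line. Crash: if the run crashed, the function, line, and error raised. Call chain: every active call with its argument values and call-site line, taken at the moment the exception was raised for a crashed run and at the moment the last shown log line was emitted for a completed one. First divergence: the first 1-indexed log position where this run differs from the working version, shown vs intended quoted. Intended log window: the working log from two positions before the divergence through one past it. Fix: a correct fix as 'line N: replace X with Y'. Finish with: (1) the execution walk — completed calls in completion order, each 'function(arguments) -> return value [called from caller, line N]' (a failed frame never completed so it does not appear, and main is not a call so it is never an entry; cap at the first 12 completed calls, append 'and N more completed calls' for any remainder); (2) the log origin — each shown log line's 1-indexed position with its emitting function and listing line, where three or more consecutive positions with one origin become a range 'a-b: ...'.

Answer: the defect is in index_entries at line 5.
Core observation: Log line 4 is where behavior first shows: 'match at position 12' appears instead of 'match at position 1'.
Crash: update_gauge, line 11, IndexError.
Call chain: main -> update_gauge([10, 12, 2, 9, 2], 12) (called at line 26).
First divergence: position 4; shown 'match at position 12' vs intended 'match at position 1'.
Intended log window:
  2: enter update_gauge: 5 items against 12
  3: index_entries start: n=5 cutoff=12
  4: match at position 1
  5: driver got 24
Execution walk:
  index_entries([10, 12, 2, 9, 2], 12) -> 12  [called from update_gauge, line 9]
Origin of each log line:
  1: from main, line 25
  2: from update_gauge, line 8
  3: from index_entries, line 2
  4: from update_gauge, line 10
A correct fix: line 5: replace `base` with `acc`.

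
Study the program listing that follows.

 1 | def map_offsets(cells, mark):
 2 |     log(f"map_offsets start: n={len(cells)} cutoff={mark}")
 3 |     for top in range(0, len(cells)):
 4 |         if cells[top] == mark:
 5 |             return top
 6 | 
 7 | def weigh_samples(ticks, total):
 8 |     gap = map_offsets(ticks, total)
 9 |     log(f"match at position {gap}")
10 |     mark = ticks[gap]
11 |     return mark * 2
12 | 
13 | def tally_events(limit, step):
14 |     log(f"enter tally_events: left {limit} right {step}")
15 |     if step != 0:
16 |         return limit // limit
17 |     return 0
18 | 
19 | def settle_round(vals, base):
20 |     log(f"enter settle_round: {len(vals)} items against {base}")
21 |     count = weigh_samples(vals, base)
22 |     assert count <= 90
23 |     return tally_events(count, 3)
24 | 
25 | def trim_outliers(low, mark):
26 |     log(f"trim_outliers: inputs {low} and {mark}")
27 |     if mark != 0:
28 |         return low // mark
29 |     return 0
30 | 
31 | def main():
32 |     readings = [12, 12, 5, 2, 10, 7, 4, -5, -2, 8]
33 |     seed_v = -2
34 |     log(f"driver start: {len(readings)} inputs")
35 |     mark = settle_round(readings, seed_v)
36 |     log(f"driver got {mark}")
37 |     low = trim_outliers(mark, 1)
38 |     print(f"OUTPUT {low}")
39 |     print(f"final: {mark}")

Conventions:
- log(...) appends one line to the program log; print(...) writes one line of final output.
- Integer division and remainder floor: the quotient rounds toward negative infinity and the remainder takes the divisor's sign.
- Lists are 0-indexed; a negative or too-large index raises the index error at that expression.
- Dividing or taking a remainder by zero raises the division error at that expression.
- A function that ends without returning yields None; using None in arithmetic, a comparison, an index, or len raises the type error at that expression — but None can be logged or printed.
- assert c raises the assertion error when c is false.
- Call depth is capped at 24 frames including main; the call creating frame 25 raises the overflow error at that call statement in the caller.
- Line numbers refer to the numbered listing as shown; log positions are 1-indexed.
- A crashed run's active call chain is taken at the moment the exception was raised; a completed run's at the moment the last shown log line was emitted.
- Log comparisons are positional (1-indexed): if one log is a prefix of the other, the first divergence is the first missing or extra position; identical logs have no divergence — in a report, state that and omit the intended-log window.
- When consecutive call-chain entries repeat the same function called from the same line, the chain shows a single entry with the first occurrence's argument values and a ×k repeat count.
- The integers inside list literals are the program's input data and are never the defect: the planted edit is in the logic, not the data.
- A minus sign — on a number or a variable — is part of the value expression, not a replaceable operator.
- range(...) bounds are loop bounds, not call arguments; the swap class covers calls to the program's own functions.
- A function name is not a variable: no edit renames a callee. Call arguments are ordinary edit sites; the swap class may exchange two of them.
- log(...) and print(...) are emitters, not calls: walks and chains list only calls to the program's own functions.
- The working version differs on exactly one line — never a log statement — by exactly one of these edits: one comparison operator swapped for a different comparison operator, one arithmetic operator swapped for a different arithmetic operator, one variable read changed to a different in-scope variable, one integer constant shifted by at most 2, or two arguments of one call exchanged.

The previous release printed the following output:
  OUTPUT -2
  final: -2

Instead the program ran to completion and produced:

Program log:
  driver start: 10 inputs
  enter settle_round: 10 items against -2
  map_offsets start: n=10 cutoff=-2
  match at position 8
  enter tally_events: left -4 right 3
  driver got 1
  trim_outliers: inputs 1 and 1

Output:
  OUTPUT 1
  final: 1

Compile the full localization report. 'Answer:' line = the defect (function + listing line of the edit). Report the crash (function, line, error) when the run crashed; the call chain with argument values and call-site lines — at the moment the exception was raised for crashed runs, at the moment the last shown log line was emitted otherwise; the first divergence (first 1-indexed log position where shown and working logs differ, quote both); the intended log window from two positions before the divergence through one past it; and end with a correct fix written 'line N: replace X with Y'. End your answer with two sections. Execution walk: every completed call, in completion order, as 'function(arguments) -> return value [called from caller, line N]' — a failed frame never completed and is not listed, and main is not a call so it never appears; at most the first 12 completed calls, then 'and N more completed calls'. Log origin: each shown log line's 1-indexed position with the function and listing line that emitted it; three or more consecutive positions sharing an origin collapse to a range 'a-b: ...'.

Answer: the defect is in tally_events at line 16.
Key observation: Log line 6 is where behavior first shows: 'driver got 1' appears instead of 'driver got -2'.
Call chain: main -> trim_outliers(1, 1) (called at line 37).
First divergence: at position 6 the run shows 'driver got 1' where the working version logs 'driver got -2'.
Intended log window:
  4: match at position 8
  5: enter tally_events: left -4 right 3
  6: driver got -2
  7: trim_outliers: inputs -2 and 1
Execution walk:
  map_offsets([12, 12, 5, 2, 10, 7, 4, -5, -2, 8], -2) -> 8  [called from weigh_samples, line 8]
  weigh_samples([12, 12, 5, 2, 10, 7, 4, -5, -2, 8], -2) -> -4  [called from settle_round, line 21]
  tally_events(-4, 3) -> 1  [called from settle_round, line 23]
  settle_round([12, 12, 5, 2, 10, 7, 4, -5, -2, 8], -2) -> 1  [called from main, line 35]
  trim_outliers(1, 1) -> 1  [called from main, line 37]
Log origin:
  1: logged in main at line 34
  2: logged in settle_round at line 20
  3: logged in map_offsets at line 2
  4: logged in weigh_samples at line 9
  5: logged in tally_events at line 14
  6: logged in main at line 36
  7: logged in trim_outliers at line 26
A correct fix: line 16: replace `limit // limit` with `limit // step`.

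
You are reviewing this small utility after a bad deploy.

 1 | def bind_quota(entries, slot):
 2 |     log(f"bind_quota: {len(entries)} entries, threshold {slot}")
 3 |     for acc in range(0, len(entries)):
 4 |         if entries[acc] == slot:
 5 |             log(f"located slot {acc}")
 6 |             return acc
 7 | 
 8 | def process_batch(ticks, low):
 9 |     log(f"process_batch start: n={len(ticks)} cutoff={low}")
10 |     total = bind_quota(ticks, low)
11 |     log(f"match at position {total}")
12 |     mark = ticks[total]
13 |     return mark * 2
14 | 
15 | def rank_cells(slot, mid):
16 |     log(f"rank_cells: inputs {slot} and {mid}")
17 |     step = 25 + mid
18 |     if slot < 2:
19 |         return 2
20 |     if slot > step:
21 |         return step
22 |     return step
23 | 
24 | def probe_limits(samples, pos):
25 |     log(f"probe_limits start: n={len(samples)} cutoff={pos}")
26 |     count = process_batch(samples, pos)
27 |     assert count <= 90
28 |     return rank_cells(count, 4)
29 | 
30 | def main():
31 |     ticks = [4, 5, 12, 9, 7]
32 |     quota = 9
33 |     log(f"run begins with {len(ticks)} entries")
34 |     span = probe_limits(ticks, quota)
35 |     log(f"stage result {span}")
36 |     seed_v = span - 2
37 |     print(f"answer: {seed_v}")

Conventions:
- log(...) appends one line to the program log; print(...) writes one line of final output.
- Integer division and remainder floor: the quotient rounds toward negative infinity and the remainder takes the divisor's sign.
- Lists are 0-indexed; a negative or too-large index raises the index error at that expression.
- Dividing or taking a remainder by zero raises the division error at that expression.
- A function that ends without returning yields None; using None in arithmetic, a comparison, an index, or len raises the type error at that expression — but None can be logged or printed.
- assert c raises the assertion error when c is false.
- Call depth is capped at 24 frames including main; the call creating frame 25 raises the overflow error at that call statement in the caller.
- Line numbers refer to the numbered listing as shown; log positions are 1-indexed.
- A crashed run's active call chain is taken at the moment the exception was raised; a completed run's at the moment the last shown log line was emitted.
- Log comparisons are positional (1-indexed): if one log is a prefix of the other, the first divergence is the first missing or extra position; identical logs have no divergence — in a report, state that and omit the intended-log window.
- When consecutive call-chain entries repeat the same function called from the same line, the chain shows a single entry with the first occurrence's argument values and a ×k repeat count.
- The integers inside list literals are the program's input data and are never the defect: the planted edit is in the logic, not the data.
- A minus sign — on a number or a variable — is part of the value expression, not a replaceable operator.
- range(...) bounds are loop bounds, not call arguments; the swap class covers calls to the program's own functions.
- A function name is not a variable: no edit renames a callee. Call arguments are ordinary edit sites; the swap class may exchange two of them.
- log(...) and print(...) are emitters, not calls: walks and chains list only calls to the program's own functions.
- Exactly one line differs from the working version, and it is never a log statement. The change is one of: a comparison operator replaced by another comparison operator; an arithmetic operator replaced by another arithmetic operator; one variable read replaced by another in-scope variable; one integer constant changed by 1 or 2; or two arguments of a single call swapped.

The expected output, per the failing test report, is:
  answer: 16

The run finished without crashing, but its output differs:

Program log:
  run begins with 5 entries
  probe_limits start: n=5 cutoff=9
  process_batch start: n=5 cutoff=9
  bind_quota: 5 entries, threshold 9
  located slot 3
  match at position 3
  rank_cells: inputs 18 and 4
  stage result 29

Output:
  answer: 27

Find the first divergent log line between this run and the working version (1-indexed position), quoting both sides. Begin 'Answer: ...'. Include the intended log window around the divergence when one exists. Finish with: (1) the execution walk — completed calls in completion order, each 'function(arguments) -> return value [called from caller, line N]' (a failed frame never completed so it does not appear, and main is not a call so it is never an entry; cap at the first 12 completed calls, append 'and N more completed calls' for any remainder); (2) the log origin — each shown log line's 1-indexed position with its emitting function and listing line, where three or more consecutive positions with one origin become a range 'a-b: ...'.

Answer: position 8 — the shown line 'stage result 29' should read 'stage result 18'.
Intended log window:
  6: match at position 3
  7: rank_cells: inputs 18 and 4
  8: stage result 18
Execution walk:
  bind_quota([4, 5, 12, 9, 7], 9) -> 3  [called from process_batch, line 10]
  process_batch([4, 5, 12, 9, 7], 9) -> 18  [called from probe_limits, line 26]
  rank_cells(18, 4) -> 29  [called from probe_limits, line 28]
  probe_limits([4, 5, 12, 9, 7], 9) -> 29  [called from main, line 34]
Log origins:
  1: logged in main at line 33
  2: logged in probe_limits at line 25
  3: logged in process_batch at line 9
  4: logged in bind_quota at line 2
  5: logged in bind_quota at line 5
  6: logged in process_batch at line 11
  7: logged in rank_cells at line 16
  8: logged in main at line 35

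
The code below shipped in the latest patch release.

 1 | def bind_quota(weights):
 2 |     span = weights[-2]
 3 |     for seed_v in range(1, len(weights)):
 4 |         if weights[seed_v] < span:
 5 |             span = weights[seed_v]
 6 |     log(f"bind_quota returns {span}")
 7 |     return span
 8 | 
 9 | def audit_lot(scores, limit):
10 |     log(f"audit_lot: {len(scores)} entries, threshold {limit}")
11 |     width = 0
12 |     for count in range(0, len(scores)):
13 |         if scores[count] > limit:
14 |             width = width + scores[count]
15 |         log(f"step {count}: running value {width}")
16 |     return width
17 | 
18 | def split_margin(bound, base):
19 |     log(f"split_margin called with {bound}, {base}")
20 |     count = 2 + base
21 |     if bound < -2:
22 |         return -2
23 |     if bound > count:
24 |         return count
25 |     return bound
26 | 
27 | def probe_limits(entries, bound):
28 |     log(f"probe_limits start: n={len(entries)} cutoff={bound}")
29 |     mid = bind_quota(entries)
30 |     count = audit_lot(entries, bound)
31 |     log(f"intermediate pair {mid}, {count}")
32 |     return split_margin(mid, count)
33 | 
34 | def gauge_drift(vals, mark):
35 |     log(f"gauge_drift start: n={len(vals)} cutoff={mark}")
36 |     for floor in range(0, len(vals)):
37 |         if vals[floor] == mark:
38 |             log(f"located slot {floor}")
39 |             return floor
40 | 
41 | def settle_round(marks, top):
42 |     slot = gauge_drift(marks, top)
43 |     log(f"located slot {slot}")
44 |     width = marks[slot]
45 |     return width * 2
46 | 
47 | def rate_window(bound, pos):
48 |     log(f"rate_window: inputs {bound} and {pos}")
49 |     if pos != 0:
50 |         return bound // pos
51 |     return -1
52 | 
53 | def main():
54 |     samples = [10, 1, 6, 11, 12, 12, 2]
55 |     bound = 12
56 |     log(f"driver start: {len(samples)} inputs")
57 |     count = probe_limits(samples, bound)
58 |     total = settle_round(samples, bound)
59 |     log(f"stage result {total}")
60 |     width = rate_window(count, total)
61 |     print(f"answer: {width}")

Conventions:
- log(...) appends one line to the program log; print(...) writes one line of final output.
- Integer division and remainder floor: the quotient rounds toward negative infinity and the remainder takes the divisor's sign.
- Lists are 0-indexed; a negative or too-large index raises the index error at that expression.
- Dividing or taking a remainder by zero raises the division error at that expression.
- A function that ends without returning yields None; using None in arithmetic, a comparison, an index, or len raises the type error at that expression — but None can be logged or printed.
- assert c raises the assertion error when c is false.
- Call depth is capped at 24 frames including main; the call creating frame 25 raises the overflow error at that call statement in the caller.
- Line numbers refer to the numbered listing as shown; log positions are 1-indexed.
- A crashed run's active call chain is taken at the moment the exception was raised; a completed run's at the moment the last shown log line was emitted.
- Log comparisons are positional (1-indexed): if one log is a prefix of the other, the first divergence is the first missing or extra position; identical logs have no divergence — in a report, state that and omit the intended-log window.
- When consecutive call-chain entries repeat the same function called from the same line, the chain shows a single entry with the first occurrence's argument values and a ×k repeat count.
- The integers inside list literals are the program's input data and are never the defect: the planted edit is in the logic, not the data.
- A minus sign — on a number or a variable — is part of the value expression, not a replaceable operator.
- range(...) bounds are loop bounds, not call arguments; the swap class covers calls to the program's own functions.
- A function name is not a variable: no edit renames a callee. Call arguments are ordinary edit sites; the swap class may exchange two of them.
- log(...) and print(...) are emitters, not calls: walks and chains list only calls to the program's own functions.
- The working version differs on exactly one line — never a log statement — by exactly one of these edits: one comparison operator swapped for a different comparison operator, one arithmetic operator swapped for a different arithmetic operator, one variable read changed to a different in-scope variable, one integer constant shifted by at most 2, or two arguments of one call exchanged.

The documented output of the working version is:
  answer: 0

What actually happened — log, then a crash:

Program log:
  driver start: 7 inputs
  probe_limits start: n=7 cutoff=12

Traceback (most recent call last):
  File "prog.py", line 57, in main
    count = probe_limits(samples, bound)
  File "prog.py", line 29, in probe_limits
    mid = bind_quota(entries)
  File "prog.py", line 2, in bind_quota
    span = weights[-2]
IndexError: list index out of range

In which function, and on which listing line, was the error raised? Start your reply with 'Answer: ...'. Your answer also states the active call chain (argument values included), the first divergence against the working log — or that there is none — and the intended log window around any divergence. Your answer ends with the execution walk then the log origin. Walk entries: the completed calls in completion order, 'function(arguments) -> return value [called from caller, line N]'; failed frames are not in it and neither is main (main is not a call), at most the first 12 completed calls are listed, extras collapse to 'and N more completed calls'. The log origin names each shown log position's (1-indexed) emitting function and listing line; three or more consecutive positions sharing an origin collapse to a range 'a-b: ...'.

Answer: the error was raised in bind_quota, line 2.
Key observation: After 2 matching log lines the faulty run goes silent, while the working version continues with 'bind_quota returns 1'.
Call chain: main -> probe_limits([10, 1, 6, 11, 12, 12, 2], 12) (called at line 57) -> bind_quota([10, 1, 6, 11, 12, 12, 2]) (called at line 29).
First divergence: position 3; the shown log stops at 2 lines while the working version next logs 'bind_quota returns 1'.
Intended log window:
  1: driver start: 7 inputs
  2: probe_limits start: n=7 cutoff=12
  3: bind_quota returns 1
  4: audit_lot: 7 entries, threshold 12
Execution walk:
  (no call completed)
Log origins:
  1: from main, line 56
  2: from probe_limits, line 28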